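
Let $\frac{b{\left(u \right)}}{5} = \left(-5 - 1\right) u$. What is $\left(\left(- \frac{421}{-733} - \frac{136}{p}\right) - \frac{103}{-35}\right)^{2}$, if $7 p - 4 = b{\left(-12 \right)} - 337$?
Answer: $\frac{483438810766564}{479812509225} \approx 1007.6$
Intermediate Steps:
$b{\left(u \right)} = - 30 u$ ($b{\left(u \right)} = 5 \left(-5 - 1\right) u = 5 \left(- 6 u\right) = - 30 u$)
$p = \frac{27}{7}$ ($p = \frac{4}{7} + \frac{\left(-30\right) \left(-12\right) - 337}{7} = \frac{4}{7} + \frac{360 - 337}{7} = \frac{4}{7} + \frac{1}{7} \cdot 23 = \frac{4}{7} + \frac{23}{7} = \frac{27}{7} \approx 3.8571$)
$\left(\left(- \frac{421}{-733} - \frac{136}{p}\right) - \frac{103}{-35}\right)^{2} = \left(\left(- \frac{421}{-733} - \frac{136}{\frac{27}{7}}\right) - \frac{103}{-35}\right)^{2} = \left(\left(\left(-421\right) \left(- \frac{1}{733}\right) - \frac{952}{27}\right) - - \frac{103}{35}\right)^{2} = \left(\left(\frac{421}{733} - \frac{952}{27}\right) + \frac{103}{35}\right)^{2} = \left(- \frac{686449}{19791} + \frac{103}{35}\right)^{2} = \left(- \frac{21987242}{692685}\right)^{2} = \frac{483438810766564}{479812509225}$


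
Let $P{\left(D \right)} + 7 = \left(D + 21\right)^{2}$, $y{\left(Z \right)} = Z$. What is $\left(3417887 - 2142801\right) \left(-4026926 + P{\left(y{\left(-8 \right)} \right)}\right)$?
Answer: $-5134470401704$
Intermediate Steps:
$P{\left(D \right)} = -7 + \left(21 + D\right)^{2}$ ($P{\left(D \right)} = -7 + \left(D + 21\right)^{2} = -7 + \left(21 + D\right)^{2}$)
$\left(3417887 - 2142801\right) \left(-4026926 + P{\left(y{\left(-8 \right)} \right)}\right) = \left(3417887 - 2142801\right) \left(-4026926 - \left(7 - \left(21 - 8\right)^{2}\right)\right) = 1275086 \left(-4026926 - \left(7 - 13^{2}\right)\right) = 1275086 \left(-4026926 + \left(-7 + 169\right)\right) = 1275086 \left(-4026926 + 162\right) = 1275086 \left(-4026764\right) = -5134470401704$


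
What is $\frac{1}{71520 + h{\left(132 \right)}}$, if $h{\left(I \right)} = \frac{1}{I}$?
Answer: $\frac{132}{9440641} \approx 1.3982 \cdot 10^{-5}$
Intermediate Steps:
$\frac{1}{71520 + h{\left(132 \right)}} = \frac{1}{71520 + \frac{1}{132}} = \frac{1}{\frac{9440641}{132}} = \frac{132}{9440641}$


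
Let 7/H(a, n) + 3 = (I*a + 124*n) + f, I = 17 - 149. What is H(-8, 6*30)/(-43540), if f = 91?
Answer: -1/145946080 ≈ -6.8518e-9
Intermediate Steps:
I = -132
H(a, n) = 7/(88 - 132*a + 124*n) (H(a, n) = 7/(-3 + ((-132*a + 124*n) + 91)) = 7/(-3 + (91 - 132*a + 124*n)) = 7/(88 - 132*a + 124*n))
H(-8, 6*30)/(-43540) = (7/(4*(22 - 33*(-8) + 31*(6*30))))/(-43540) = (7/(4*(22 + 264 + 31*180)))*(-1/43540) = (7/(4*(22 + 264 + 5580)))*(-1/43540) = ((7/4)/5866)*(-1/43540) = ((7/4)*(1/5866))*(-1/43540) = (1/3352)*(-1/43540) = -1/145946080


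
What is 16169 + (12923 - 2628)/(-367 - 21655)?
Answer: 356063423/22022 ≈ 16169.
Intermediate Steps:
16169 + (12923 - 2628)/(-367 - 21655) = 16169 + 10295/(-22022) = 16169 + 10295*(-1/22022) = 16169 - 10295/22022 = 356063423/22022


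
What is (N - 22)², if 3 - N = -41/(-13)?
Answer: 82944/169 ≈ 490.79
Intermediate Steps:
N = -2/13 (N = 3 - (-41)/(-13) = 3 - (-41)*(-1)/13 = 3 - 1*41/13 = 3 - 41/13 = -2/13 ≈ -0.15385)
(N - 22)² = (-2/13 - 22)² = (-288/13)² = 82944/169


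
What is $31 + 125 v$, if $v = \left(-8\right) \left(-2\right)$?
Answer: $2031$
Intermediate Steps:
$v = 16$
$31 + 125 v = 31 + 125 \cdot 16 = 31 + 2000 = 2031$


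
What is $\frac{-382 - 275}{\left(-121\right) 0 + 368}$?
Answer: $- \frac{657}{368} \approx -1.7853$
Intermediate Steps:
$\frac{-382 - 275}{\left(-121\right) 0 + 368} = - \frac{657}{0 + 368} = - \frac{657}{368}$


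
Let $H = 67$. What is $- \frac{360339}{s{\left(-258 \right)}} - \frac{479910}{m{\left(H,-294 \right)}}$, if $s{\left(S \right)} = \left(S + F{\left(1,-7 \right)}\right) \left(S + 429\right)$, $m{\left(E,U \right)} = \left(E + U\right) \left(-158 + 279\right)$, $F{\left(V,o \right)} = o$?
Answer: $\frac{10548184321}{414889035} \approx 25.424$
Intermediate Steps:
$m{\left(E,U \right)} = 121 E + 121 U$ ($m{\left(E,U \right)} = \left(E + U\right) 121 = 121 E + 121 U$)
$s{\left(S \right)} = \left(-7 + S\right) \left(429 + S\right)$ ($s{\left(S \right)} = \left(S - 7\right) \left(S + 429\right) = \left(-7 + S\right) \left(429 + S\right)$)
$- \frac{360339}{s{\left(-258 \right)}} - \frac{479910}{m{\left(H,-294 \right)}} = - \frac{360339}{-3003 + \left(-258\right)^{2} + 422 \left(-258\right)} - \frac{479910}{121 \cdot 67 + 121 \left(-294\right)} = - \frac{360339}{-3003 + 66564 - 108876} - \frac{479910}{8107 - 35574} = - \frac{360339}{-45315} - \frac{479910}{-27467} = \left(-360339\right) \left(- \frac{1}{45315}\right) - - \frac{479910}{27467} = \frac{120113}{15105} + \frac{479910}{27467} = \frac{10548184321}{414889035}$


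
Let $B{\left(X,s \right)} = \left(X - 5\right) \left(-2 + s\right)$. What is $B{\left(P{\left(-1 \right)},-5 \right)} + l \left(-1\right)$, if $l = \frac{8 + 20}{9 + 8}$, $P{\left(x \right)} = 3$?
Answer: $\frac{210}{17} \approx 12.353$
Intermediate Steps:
$l = \frac{28}{17} \approx 1.6471$
$B{\left(X,s \right)} = \left(-5 + X\right) \left(-2 + s\right)$
$B{\left(P{\left(-1 \right)},-5 \right)} + l \left(-1\right) = \left(10 - -25 - 6 + 3 \left(-5\right)\right) + \frac{28}{17} \left(-1\right) = \left(10 + 25 - 6 - 15\right) - \frac{28}{17} = 14 - \frac{28}{17} = \frac{210}{17}$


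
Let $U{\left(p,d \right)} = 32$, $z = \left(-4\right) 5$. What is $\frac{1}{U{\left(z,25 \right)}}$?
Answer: $\frac{1}{32} \approx 0.03125$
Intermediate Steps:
$z = -20$
$\frac{1}{U{\left(z,25 \right)}} = \frac{1}{32}$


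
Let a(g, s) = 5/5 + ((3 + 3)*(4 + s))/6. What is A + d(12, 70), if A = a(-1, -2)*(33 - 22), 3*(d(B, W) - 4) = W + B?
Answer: 193/3 ≈ 64.333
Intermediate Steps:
d(B, W) = 4 + B/3 + W/3 (d(B, W) = 4 + (W + B)/3 = 4 + (B + W)/3 = 4 + (B/3 + W/3) = 4 + B/3 + W/3)
a(g, s) = 5 + s (a(g, s) = 5*(1/5) + (6*(4 + s))*(1/6) = 1 + (24 + 6*s)*(1/6) = 1 + (4 + s) = 5 + s)
A = 33 (A = (5 - 2)*(33 - 22) = 3*11 = 33)
A + d(12, 70) = 33 + (4 + (1/3)*12 + (1/3)*70) = 33 + (4 + 4 + 70/3) = 33 + 94/3 = 193/3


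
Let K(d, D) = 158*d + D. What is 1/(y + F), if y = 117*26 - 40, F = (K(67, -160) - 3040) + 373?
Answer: 1/10761 ≈ 9.2928e-5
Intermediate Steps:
K(d, D) = D + 158*d
F = 7759 (F = ((-160 + 158*67) - 3040) + 373 = ((-160 + 10586) - 3040) + 373 = (10426 - 3040) + 373 = 7386 + 373 = 7759)
y = 3002 (y = 3042 - 40 = 3002)
1/(y + F) = 1/(3002 + 7759) = 1/10761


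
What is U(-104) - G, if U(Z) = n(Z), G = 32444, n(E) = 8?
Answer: -32436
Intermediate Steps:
U(Z) = 8
U(-104) - G = 8 - 1*32444 = 8 - 32444 = -32436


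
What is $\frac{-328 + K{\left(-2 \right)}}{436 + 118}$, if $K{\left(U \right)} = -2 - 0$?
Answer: $- \frac{165}{277} \approx -0.59567$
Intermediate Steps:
$K{\left(U \right)} = -2$ ($K{\left(U \right)} = -2 + 0 = -2$)
$\frac{-328 + K{\left(-2 \right)}}{436 + 118} = \frac{-328 - 2}{436 + 118} = - \frac{330}{554} = \left(-330\right) \frac{1}{554} = - \frac{165}{277}$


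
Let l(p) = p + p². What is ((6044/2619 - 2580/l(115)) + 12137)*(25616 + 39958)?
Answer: 154503208140028/194097 ≈ 7.9601e+8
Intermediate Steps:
((6044/2619 - 2580/l(115)) + 12137)*(25616 + 39958) = ((6044/2619 - 2580*1/(115*(1 + 115))) + 12137)*(25616 + 39958) = ((6044*(1/2619) - 2580/(115*116)) + 12137)*65574 = ((6044/2619 - 2580/13340) + 12137)*65574 = ((6044/2619 - 2580*1/13340) + 12137)*65574 = ((6044/2619 - 129/667) + 12137)*65574 = (3693497/1746873 + 12137)*65574 = (21205491098/1746873)*65574 = 154503208140028/194097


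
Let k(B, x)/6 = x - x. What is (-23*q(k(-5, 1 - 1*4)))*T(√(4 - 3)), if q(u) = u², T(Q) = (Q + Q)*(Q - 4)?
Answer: 0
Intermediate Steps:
k(B, x) = 0 (k(B, x) = 6*(x - x) = 6*0 = 0)
T(Q) = 2*Q*(-4 + Q) (T(Q) = (2*Q)*(-4 + Q) = 2*Q*(-4 + Q))
(-23*q(k(-5, 1 - 1*4)))*T(√(4 - 3)) = (-23*0²)*(2*√(4 - 3)*(-4 + √(4 - 3))) = (-23*0)*(2*√1*(-4 + √1)) = 0*(2*1*(-4 + 1)) = 0*(2*1*(-3)) = 0*(-6) = 0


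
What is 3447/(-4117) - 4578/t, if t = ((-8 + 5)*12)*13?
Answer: 2872405/321126 ≈ 8.9448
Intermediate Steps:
t = -468 (t = -3*12*13 = -36*13 = -468)
3447/(-4117) - 4578/t = 3447/(-4117) - 4578/(-468) = 3447*(-1/4117) - 4578*(-1/468) = -3447/4117 + 763/78 = 2872405/321126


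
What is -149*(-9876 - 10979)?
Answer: 3107395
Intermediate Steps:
-149*(-9876 - 10979) = -149*(-20855) = 3107395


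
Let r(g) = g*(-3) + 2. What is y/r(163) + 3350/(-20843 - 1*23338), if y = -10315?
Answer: 454095565/21516147 ≈ 21.105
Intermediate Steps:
r(g) = 2 - 3*g (r(g) = -3*g + 2 = 2 - 3*g)
y/r(163) + 3350/(-20843 - 1*23338) = -10315/(2 - 3*163) + 3350/(-20843 - 1*23338) = -10315/(2 - 489) + 3350/(-20843 - 23338) = -10315/(-487) + 3350/(-44181) = -10315*(-1/487) + 3350*(-1/44181) = 10315/487 - 3350/44181 = 454095565/21516147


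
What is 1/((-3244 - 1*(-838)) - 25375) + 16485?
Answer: 457969784/27781 ≈ 16485.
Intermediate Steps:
1/((-3244 - 1*(-838)) - 25375) + 16485 = 1/((-3244 + 838) - 25375) + 16485 = 1/(-2406 - 25375) + 16485 = 1/(-27781) + 16485 = -1/27781 + 16485 = 457969784/27781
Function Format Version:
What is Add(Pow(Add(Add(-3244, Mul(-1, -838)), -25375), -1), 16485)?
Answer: Rational(457969784, 27781) ≈ 16485.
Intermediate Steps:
Add(Pow(Add(Add(-3244, Mul(-1, -838)), -25375), -1), 16485) = Add(Pow(Add(Add(-3244, 838), -25375), -1), 16485) = Add(Pow(Add(-2406, -25375), -1), 16485) = Add(Pow(-27781, -1), 16485) = Add(Rational(-1, 27781), 16485) = Rational(457969784, 27781)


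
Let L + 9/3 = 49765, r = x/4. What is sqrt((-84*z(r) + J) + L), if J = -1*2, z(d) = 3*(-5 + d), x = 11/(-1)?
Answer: sqrt(51713) ≈ 227.41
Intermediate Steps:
x = -11 (x = 11*(-1) = -11)
r = -11/4 ≈ -2.7500
z(d) = -15 + 3*d
L = 49762 (L = -3 + 49765 = 49762)
J = -2
sqrt((-84*z(r) + J) + L) = sqrt((-84*(-15 + 3*(-11/4)) - 2) + 49762) = sqrt((-84*(-15 - 33/4) - 2) + 49762) = sqrt((-84*(-93/4) - 2) + 49762) = sqrt((1953 - 2) + 49762) = sqrt(1951 + 49762) = sqrt(51713)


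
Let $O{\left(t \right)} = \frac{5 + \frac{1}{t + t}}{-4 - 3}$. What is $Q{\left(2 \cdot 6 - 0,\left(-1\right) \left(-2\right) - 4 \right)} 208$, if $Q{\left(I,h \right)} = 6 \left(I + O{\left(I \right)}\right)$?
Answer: $\frac{98540}{7} \approx 14077.0$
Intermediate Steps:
$O{\left(t \right)} = - \frac{5}{7} - \frac{1}{14 t}$ ($O{\left(t \right)} = \frac{5 + \frac{1}{2 t}}{-7} = \left(5 + \frac{1}{2 t}\right) \left(- \frac{1}{7}\right) = - \frac{5}{7} - \frac{1}{14 t}$)
$Q{\left(I,h \right)} = 6 I + \frac{3 \left(-1 - 10 I\right)}{7 I}$ ($Q{\left(I,h \right)} = 6 \left(I + \frac{-1 - 10 I}{14 I}\right) = 6 I + \frac{3 \left(-1 - 10 I\right)}{7 I}$)
$Q{\left(2 \cdot 6 - 0,\left(-1\right) \left(-2\right) - 4 \right)} 208 = \left(- \frac{30}{7} + 6 \left(2 \cdot 6 - 0\right) - \frac{3}{7 \left(2 \cdot 6 - 0\right)}\right) 208 = \left(- \frac{30}{7} + 6 \left(12 + 0\right) - \frac{3}{7 \left(12 + 0\right)}\right) 208 = \left(- \frac{30}{7} + 6 \cdot 12 - \frac{3}{7 \cdot 12}\right) 208 = \left(- \frac{30}{7} + 72 - \frac{1}{28}\right) 208 = \frac{1895}{28} \cdot 208 = \frac{98540}{7}$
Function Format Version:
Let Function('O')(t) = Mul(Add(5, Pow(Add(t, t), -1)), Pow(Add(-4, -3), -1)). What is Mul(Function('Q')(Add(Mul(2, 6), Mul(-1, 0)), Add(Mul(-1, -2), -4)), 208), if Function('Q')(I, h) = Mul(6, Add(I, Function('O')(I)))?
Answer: Rational(98540, 7) ≈ 14077.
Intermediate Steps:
Function('O')(t) = Add(Rational(-5, 7), Mul(Rational(-1, 14), Pow(t, -1))) (Function('O')(t) = Mul(Add(5, Pow(Mul(2, t), -1)), Pow(-7, -1)) = Mul(Add(5, Mul(Rational(1, 2), Pow(t, -1))), Rational(-1, 7)) = Add(Rational(-5, 7), Mul(Rational(-1, 14), Pow(t, -1))))
Function('Q')(I, h) = Add(Mul(6, I), Mul(Rational(3, 7), Pow(I, -1), Add(-1, Mul(-10, I)))) (Function('Q')(I, h) = Mul(6, Add(I, Mul(Rational(1, 14), Pow(I, -1), Add(-1, Mul(-10, I))))) = Add(Mul(6, I), Mul(Rational(3, 7), Pow(I, -1), Add(-1, Mul(-10, I)))))
Mul(Function('Q')(Add(Mul(2, 6), Mul(-1, 0)), Add(Mul(-1, -2), -4)), 208) = Mul(Add(Rational(-30, 7), Mul(6, Add(Mul(2, 6), Mul(-1, 0))), Mul(Rational(-3, 7), Pow(Add(Mul(2, 6), Mul(-1, 0)), -1))), 208) = Mul(Add(Rational(-30, 7), Mul(6, Add(12, 0)), Mul(Rational(-3, 7), Pow(Add(12, 0), -1))), 208) = Mul(Add(Rational(-30, 7), Mul(6, 12), Mul(Rational(-3, 7), Pow(12, -1))), 208) = Mul(Add(Rational(-30, 7), 72, Mul(Rational(-3, 7), Rational(1, 12))), 208) = Mul(Add(Rational(-30, 7), 72, Rational(-1, 28)), 208) = Mul(Rational(1895, 28), 208) = Rational(98540, 7)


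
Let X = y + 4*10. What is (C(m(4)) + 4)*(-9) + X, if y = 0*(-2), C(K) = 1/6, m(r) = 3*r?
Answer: 5/2 ≈ 2.5000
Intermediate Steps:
C(K) = ⅙
y = 0
X = 40 (X = 0 + 4*10 = 0 + 40 = 40)
(C(m(4)) + 4)*(-9) + X = (⅙ + 4)*(-9) + 40 = (25/6)*(-9) + 40 = -75/2 + 40 = 5/2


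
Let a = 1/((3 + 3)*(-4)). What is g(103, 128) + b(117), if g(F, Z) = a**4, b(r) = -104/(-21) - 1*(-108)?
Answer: 262324231/2322432 ≈ 112.95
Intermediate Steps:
b(r) = 2372/21 (b(r) = -104*(-1/21) + 108 = 104/21 + 108 = 2372/21)
a = -1/24 (a = -1/4/6 = (1/6)*(-1/4) = -1/24 ≈ -0.041667)
g(F, Z) = 1/331776 (g(F, Z) = (-1/24)**4 = 1/331776)
g(103, 128) + b(117) = 1/331776 + 2372/21 = 262324231/2322432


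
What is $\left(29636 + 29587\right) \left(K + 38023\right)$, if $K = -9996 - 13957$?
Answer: $833267610$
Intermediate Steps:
$K = -23953$
$\left(29636 + 29587\right) \left(K + 38023\right) = \left(29636 + 29587\right) \left(-23953 + 38023\right) = 59223 \cdot 14070 = 833267610$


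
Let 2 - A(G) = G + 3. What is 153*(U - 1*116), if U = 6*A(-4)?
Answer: -14994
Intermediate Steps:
A(G) = -1 - G (A(G) = 2 - (G + 3) = 2 - (3 + G) = 2 + (-3 - G) = -1 - G)
U = 18 (U = 6*(-1 - 1*(-4)) = 6*(-1 + 4) = 6*3 = 18)
153*(U - 1*116) = 153*(18 - 1*116) = 153*(18 - 116) = 153*(-98) = -14994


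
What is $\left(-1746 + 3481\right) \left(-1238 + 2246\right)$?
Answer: $1748880$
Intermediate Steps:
$\left(-1746 + 3481\right) \left(-1238 + 2246\right) = 1735 \cdot 1008 = 1748880$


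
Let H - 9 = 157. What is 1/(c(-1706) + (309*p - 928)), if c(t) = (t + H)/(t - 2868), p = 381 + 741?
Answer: 2287/790776760 ≈ 2.8921e-6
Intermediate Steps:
H = 166 (H = 9 + 157 = 166)
p = 1122
c(t) = (166 + t)/(-2868 + t) (c(t) = (t + 166)/(t - 2868) = (166 + t)/(-2868 + t))
1/(c(-1706) + (309*p - 928)) = 1/((166 - 1706)/(-2868 - 1706) + (309*1122 - 928)) = 1/(-1540/(-4574) + (346698 - 928)) = 1/(-1/4574*(-1540) + 345770) = 1/(770/2287 + 345770) = 1/(790776760/2287) = 2287/790776760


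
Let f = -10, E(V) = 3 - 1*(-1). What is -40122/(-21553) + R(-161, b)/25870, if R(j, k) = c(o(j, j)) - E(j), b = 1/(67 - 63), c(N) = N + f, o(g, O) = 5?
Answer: 1037762163/557576110 ≈ 1.8612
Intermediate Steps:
E(V) = 4 (E(V) = 3 + 1 = 4)
c(N) = -10 + N (c(N) = N - 10 = -10 + N)
b = ¼ (b = 1/4 = ¼ ≈ 0.25000)
R(j, k) = -9 (R(j, k) = (-10 + 5) - 1*4 = -5 - 4 = -9)
-40122/(-21553) + R(-161, b)/25870 = -40122/(-21553) - 9/25870 = -40122*(-1/21553) - 9*1/25870 = 40122/21553 - 9/25870 = 1037762163/557576110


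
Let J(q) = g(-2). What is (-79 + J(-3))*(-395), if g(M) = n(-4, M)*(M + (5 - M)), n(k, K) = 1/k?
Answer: 126795/4 ≈ 31699.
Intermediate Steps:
g(M) = -5/4 (g(M) = (M + (5 - M))/(-4) = -1/4*5 = -5/4)
J(q) = -5/4
(-79 + J(-3))*(-395) = (-79 - 5/4)*(-395) = -321/4*(-395) = 126795/4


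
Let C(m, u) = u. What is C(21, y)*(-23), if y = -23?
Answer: 529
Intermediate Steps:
C(21, y)*(-23) = -23*(-23) = 529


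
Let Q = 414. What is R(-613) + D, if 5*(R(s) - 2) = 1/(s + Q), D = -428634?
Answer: -426488841/995 ≈ -4.2863e+5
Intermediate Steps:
R(s) = 2 + 1/(5*(414 + s)) (R(s) = 2 + 1/(5*(s + 414)) = 2 + 1/(5*(414 + s)))
R(-613) + D = (4141 + 10*(-613))/(5*(414 - 613)) - 428634 = (⅕)*(4141 - 6130)/(-199) - 428634 = (⅕)*(-1/199)*(-1989) - 428634 = 1989/995 - 428634 = -426488841/995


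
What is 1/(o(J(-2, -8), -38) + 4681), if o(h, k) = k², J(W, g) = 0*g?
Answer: 1/6125 ≈ 0.00016327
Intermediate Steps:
J(W, g) = 0
1/(o(J(-2, -8), -38) + 4681) = 1/((-38)² + 4681) = 1/(1444 + 4681) = 1/6125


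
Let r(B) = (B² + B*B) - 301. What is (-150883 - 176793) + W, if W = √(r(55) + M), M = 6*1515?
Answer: -327676 + √14839 ≈ -3.2755e+5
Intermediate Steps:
M = 9090
r(B) = -301 + 2*B² (r(B) = (B² + B²) - 301 = 2*B² - 301 = -301 + 2*B²)
W = √14839 (W = √((-301 + 2*55²) + 9090) = √((-301 + 2*3025) + 9090) = √((-301 + 6050) + 9090) = √(5749 + 9090) = √14839 ≈ 121.82)
(-150883 - 176793) + W = (-150883 - 176793) + √14839 = -327676 + √14839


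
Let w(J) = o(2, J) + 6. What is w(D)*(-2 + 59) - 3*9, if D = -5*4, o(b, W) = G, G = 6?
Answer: 657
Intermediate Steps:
o(b, W) = 6
D = -20
w(J) = 12 (w(J) = 6 + 6 = 12)
w(D)*(-2 + 59) - 3*9 = 12*(-2 + 59) - 3*9 = 12*57 - 27 = 684 - 27 = 657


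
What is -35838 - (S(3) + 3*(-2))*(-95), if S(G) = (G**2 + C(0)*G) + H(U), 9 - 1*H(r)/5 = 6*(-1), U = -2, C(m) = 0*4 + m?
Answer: -28428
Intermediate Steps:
C(m) = m (C(m) = 0 + m = m)
H(r) = 75 (H(r) = 45 - 30*(-1) = 45 - 5*(-6) = 45 + 30 = 75)
S(G) = 75 + G**2 (S(G) = (G**2 + 0*G) + 75 = (G**2 + 0) + 75 = G**2 + 75 = 75 + G**2)
-35838 - (S(3) + 3*(-2))*(-95) = -35838 - ((75 + 3**2) + 3*(-2))*(-95) = -35838 - ((75 + 9) - 6)*(-95) = -35838 - (84 - 6)*(-95) = -35838 - 78*(-95) = -35838 - 1*(-7410) = -35838 + 7410 = -28428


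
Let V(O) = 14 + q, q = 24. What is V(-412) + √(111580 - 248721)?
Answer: 38 + I*√137141 ≈ 38.0 + 370.33*I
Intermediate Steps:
V(O) = 38 (V(O) = 14 + 24 = 38)
V(-412) + √(111580 - 248721) = 38 + √(111580 - 248721) = 38 + √(-137141) = 38 + I*√137141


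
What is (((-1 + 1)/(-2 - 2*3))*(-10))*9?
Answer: 0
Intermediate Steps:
(((-1 + 1)/(-2 - 2*3))*(-10))*9 = ((0/(-2 - 6))*(-10))*9 = ((0/(-8))*(-10))*9 = ((0*(-⅛))*(-10))*9 = (0*(-10))*9 = 0*9 = 0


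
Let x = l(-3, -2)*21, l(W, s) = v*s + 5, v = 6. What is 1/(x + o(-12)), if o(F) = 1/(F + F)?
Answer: -24/3529 ≈ -0.0068008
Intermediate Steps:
l(W, s) = 5 + 6*s (l(W, s) = 6*s + 5 = 5 + 6*s)
o(F) = 1/(2*F)
x = -147 (x = (5 + 6*(-2))*21 = (5 - 12)*21 = -7*21 = -147)
1/(x + o(-12)) = 1/(-147 + (½)/(-12)) = 1/(-147 + (½)*(-1/12)) = 1/(-147 - 1/24) = 1/(-3529/24) = -24/3529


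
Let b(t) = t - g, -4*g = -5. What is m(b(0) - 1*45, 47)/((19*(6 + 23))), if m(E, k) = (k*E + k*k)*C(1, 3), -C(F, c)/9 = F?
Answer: -1269/2204 ≈ -0.57577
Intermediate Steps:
g = 5/4 (g = -¼*(-5) = 5/4 ≈ 1.2500)
C(F, c) = -9*F
b(t) = -5/4 + t (b(t) = t - 1*5/4 = t - 5/4 = -5/4 + t)
m(E, k) = -9*k² - 9*E*k (m(E, k) = (k*E + k*k)*(-9*1) = (E*k + k²)*(-9) = (k² + E*k)*(-9) = -9*k² - 9*E*k)
m(b(0) - 1*45, 47)/((19*(6 + 23))) = (-9*47*(((-5/4 + 0) - 1*45) + 47))/((19*(6 + 23))) = (-9*47*((-5/4 - 45) + 47))/((19*29)) = -9*47*(-185/4 + 47)/551 = -9*47*¾*(1/551) = -1269/4*1/551 = -1269/2204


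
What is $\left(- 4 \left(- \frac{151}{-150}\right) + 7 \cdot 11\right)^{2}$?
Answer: $\frac{29953729}{5625} \approx 5325.1$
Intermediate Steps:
$\left(- 4 \left(- \frac{151}{-150}\right) + 7 \cdot 11\right)^{2} = \left(- 4 \left(\left(-151\right) \left(- \frac{1}{150}\right)\right) + 77\right)^{2} = \left(\left(-4\right) \frac{151}{150} + 77\right)^{2} = \left(- \frac{302}{75} + 77\right)^{2} = \left(\frac{5473}{75}\right)^{2} = \frac{29953729}{5625}$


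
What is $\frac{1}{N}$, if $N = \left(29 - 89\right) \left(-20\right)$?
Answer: $\frac{1}{1200} \approx 0.00083333$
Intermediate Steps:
$N = 1200$ ($N = \left(-60\right) \left(-20\right) = 1200$)
$\frac{1}{N} = \frac{1}{1200}$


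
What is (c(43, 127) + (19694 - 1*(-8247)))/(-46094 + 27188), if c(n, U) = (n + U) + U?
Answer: -14119/9453 ≈ -1.4936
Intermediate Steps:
c(n, U) = n + 2*U (c(n, U) = (U + n) + U = n + 2*U)
(c(43, 127) + (19694 - 1*(-8247)))/(-46094 + 27188) = ((43 + 2*127) + (19694 - 1*(-8247)))/(-46094 + 27188) = ((43 + 254) + (19694 + 8247))/(-18906) = (297 + 27941)*(-1/18906) = 28238*(-1/18906) = -14119/9453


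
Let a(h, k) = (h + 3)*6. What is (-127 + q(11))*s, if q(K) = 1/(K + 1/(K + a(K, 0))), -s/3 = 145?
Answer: 57744945/1046 ≈ 55206.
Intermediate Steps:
a(h, k) = 18 + 6*h (a(h, k) = (3 + h)*6 = 18 + 6*h)
s = -435 (s = -3*145 = -435)
q(K) = 1/(K + 1/(18 + 7*K)) (q(K) = 1/(K + 1/(K + (18 + 6*K))) = 1/(K + 1/(18 + 7*K)))
(-127 + q(11))*s = (-127 + (18 + 7*11)/(1 + 7*11**2 + 18*11))*(-435) = (-127 + (18 + 77)/(1 + 7*121 + 198))*(-435) = (-127 + 95/(1 + 847 + 198))*(-435) = (-127 + 95/1046)*(-435) = -132747/1046*(-435) = 57744945/1046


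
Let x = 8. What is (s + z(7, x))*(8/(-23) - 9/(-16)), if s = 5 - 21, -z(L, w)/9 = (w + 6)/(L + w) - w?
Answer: 9401/920 ≈ 10.218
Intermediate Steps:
z(L, w) = 9*w - 9*(6 + w)/(L + w) (z(L, w) = -9*((w + 6)/(L + w) - w) = -9*((6 + w)/(L + w) - w) = -9*(-w + (6 + w)/(L + w)) = 9*w - 9*(6 + w)/(L + w))
s = -16
(s + z(7, x))*(8/(-23) - 9/(-16)) = (-16 + 9*(-6 + 8² - 1*8 + 7*8)/(7 + 8))*(8/(-23) - 9/(-16)) = (-16 + 9*(-6 + 64 - 8 + 56)/15)*(8*(-1/23) - 9*(-1/16)) = (-16 + 9*(1/15)*106)*(-8/23 + 9/16) = (-16 + 318/5)*(79/368) = (238/5)*(79/368) = 9401/920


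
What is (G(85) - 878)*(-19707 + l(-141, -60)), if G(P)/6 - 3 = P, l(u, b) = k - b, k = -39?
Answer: 6890100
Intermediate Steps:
l(u, b) = -39 - b
G(P) = 18 + 6*P
(G(85) - 878)*(-19707 + l(-141, -60)) = ((18 + 6*85) - 878)*(-19707 + (-39 - 1*(-60))) = ((18 + 510) - 878)*(-19707 + (-39 + 60)) = (528 - 878)*(-19707 + 21) = -350*(-19686) = 6890100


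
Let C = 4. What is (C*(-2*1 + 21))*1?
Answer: 76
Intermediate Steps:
(C*(-2*1 + 21))*1 = (4*(-2*1 + 21))*1 = (4*(-2 + 21))*1 = (4*19)*1 = 76*1 = 76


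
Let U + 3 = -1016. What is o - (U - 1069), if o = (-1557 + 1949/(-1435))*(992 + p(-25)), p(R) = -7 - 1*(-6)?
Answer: -2213121524/1435 ≈ -1.5422e+6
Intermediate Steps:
U = -1019 (U = -3 - 1016 = -1019)
p(R) = -1 (p(R) = -7 + 6 = -1)
o = -2216117804/1435 (o = (-1557 + 1949/(-1435))*(992 - 1) = (-1557 + 1949*(-1/1435))*991 = (-1557 - 1949/1435)*991 = -2236244/1435*991 = -2216117804/1435 ≈ -1.5443e+6)
o - (U - 1069) = -2216117804/1435 - (-1019 - 1069) = -2216117804/1435 - 1*(-2088) = -2216117804/1435 + 2088 = -2213121524/1435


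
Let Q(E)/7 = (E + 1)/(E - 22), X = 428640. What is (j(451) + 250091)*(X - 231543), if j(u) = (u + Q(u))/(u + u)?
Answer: 6358014800329879/128986 ≈ 4.9292e+10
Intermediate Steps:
Q(E) = 7*(1 + E)/(-22 + E) (Q(E) = 7*((E + 1)/(E - 22)) = 7*((1 + E)/(-22 + E)) = 7*(1 + E)/(-22 + E))
j(u) = (u + 7*(1 + u)/(-22 + u))/(2*u) (j(u) = (u + 7*(1 + u)/(-22 + u))/(u + u) = (u + 7*(1 + u)/(-22 + u))/((2*u)) = (u + 7*(1 + u)/(-22 + u))*(1/(2*u)) = (u + 7*(1 + u)/(-22 + u))/(2*u))
(j(451) + 250091)*(X - 231543) = ((½)*(7 + 451² - 15*451)/(451*(-22 + 451)) + 250091)*(428640 - 231543) = ((½)*(1/451)*(7 + 203401 - 6765)/429 + 250091)*197097 = ((½)*(1/451)*(1/429)*196643 + 250091)*197097 = (196643/386958 + 250091)*197097 = (96774909821/386958)*197097 = 6358014800329879/128986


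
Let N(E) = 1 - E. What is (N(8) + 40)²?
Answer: 1089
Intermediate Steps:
(N(8) + 40)² = ((1 - 1*8) + 40)² = ((1 - 8) + 40)² = (-7 + 40)² = 33² = 1089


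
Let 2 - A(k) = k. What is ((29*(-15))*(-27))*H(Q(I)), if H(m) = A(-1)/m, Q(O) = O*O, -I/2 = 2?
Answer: 35235/16 ≈ 2202.2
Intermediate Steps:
I = -4 (I = -2*2 = -4)
Q(O) = O**2
A(k) = 2 - k
H(m) = 3/m (H(m) = (2 - 1*(-1))/m = (2 + 1)/m = 3/m)
((29*(-15))*(-27))*H(Q(I)) = ((29*(-15))*(-27))*(3/((-4)**2)) = (-435*(-27))*(3/16) = 11745*(3*(1/16)) = 11745*(3/16) = 35235/16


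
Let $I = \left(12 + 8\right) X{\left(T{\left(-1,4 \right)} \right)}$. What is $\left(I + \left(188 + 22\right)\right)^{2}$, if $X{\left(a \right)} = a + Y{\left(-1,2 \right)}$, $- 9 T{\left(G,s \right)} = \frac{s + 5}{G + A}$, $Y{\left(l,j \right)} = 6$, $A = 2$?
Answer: $96100$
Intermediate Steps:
$T{\left(G,s \right)} = - \frac{5 + s}{9 \left(2 + G\right)}$ ($T{\left(G,s \right)} = - \frac{\left(s + 5\right) \frac{1}{G + 2}}{9} = - \frac{\left(5 + s\right) \frac{1}{2 + G}}{9} = - \frac{\frac{1}{2 + G} \left(5 + s\right)}{9} = - \frac{5 + s}{9 \left(2 + G\right)}$)
$X{\left(a \right)} = 6 + a$ ($X{\left(a \right)} = a + 6 = 6 + a$)
$I = 100$ ($I = \left(12 + 8\right) \left(6 + \frac{-5 - 4}{9 \left(2 - 1\right)}\right) = 20 \left(6 + \frac{-5 - 4}{9 \cdot 1}\right) = 20 \left(6 + \frac{1}{9} \cdot 1 \left(-9\right)\right) = 20 \left(6 - 1\right) = 20 \cdot 5 = 100$)
$\left(I + \left(188 + 22\right)\right)^{2} = \left(100 + \left(188 + 22\right)\right)^{2} = \left(100 + 210\right)^{2} = 310^{2} = 96100$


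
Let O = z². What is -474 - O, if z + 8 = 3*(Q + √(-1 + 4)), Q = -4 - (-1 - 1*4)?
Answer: -526 + 30*√3 ≈ -474.04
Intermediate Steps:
Q = 1 (Q = -4 - (-1 - 4) = -4 - 1*(-5) = -4 + 5 = 1)
z = -5 + 3*√3 (z = -8 + 3*(1 + √(-1 + 4)) = -8 + 3*(1 + √3) = -8 + (3 + 3*√3) = -5 + 3*√3 ≈ 0.19615)
O = (-5 + 3*√3)² ≈ 0.038476
-474 - O = -474 - (52 - 30*√3) = -474 + (-52 + 30*√3) = -526 + 30*√3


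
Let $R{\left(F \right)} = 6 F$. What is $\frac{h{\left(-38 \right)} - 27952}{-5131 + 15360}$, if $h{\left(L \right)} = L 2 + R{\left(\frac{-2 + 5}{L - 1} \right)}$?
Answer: $- \frac{364370}{132977} \approx -2.7401$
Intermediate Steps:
$h{\left(L \right)} = 2 L + \frac{18}{-1 + L}$ ($h{\left(L \right)} = L 2 + 6 \frac{-2 + 5}{L - 1} = 2 L + 6 \frac{3}{-1 + L} = 2 L + \frac{18}{-1 + L}$)
$\frac{h{\left(-38 \right)} - 27952}{-5131 + 15360} = \frac{\frac{2 \left(9 - 38 \left(-1 - 38\right)\right)}{-1 - 38} - 27952}{-5131 + 15360} = \frac{\frac{2 \left(9 - -1482\right)}{-39} - 27952}{10229} = \left(2 \left(- \frac{1}{39}\right) \left(9 + 1482\right) - 27952\right) \frac{1}{10229} = \left(2 \left(- \frac{1}{39}\right) 1491 - 27952\right) \frac{1}{10229} = \left(- \frac{994}{13} - 27952\right) \frac{1}{10229} = \left(- \frac{364370}{13}\right) \frac{1}{10229} = - \frac{364370}{132977}$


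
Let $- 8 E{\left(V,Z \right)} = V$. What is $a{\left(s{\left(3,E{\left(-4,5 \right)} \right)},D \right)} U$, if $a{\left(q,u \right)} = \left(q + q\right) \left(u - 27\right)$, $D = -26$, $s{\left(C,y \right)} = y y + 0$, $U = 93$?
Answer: $- \frac{4929}{2} \approx -2464.5$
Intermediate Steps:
$E{\left(V,Z \right)} = - \frac{V}{8}$
$s{\left(C,y \right)} = y^{2}$ ($s{\left(C,y \right)} = y^{2} + 0 = y^{2}$)
$a{\left(q,u \right)} = 2 q \left(-27 + u\right)$
$a{\left(s{\left(3,E{\left(-4,5 \right)} \right)},D \right)} U = 2 \left(\left(- \frac{1}{8}\right) \left(-4\right)\right)^{2} \left(-27 - 26\right) 93 = 2 \left(\frac{1}{2}\right)^{2} \left(-53\right) 93 = 2 \cdot \frac{1}{4} \left(-53\right) 93 = \left(- \frac{53}{2}\right) 93 = - \frac{4929}{2}$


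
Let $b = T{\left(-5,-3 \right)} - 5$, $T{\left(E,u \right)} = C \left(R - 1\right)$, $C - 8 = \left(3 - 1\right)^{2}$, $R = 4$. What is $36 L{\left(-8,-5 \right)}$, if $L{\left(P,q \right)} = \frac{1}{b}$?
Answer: $\frac{36}{31} \approx 1.1613$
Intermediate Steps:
$C = 12$ ($C = 8 + \left(3 - 1\right)^{2} = 8 + 2^{2} = 8 + 4 = 12$)
$T{\left(E,u \right)} = 36$ ($T{\left(E,u \right)} = 12 \left(4 - 1\right) = 12 \cdot 3 = 36$)
$b = 31$ ($b = 36 - 5 = 31$)
$L{\left(P,q \right)} = \frac{1}{31}$
$36 L{\left(-8,-5 \right)} = 36 \cdot \frac{1}{31} = \frac{36}{31}$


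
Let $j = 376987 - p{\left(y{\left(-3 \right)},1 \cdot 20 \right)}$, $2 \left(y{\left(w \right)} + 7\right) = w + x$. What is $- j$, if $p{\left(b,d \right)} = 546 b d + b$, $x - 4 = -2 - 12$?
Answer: $- \frac{1048841}{2} \approx -5.2442 \cdot 10^{5}$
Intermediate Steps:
$x = -10$ ($x = 4 - 14 = -10$)
$y{\left(w \right)} = -12 + \frac{w}{2}$ ($y{\left(w \right)} = -7 + \frac{w - 10}{2} = -7 + \frac{-10 + w}{2} = -7 + \left(-5 + \frac{w}{2}\right) = -12 + \frac{w}{2}$)
$p{\left(b,d \right)} = b + 546 b d$ ($p{\left(b,d \right)} = 546 b d + b = b + 546 b d$)
$j = \frac{1048841}{2}$ ($j = 376987 - \left(-12 + \frac{1}{2} \left(-3\right)\right) \left(1 + 546 \cdot 1 \cdot 20\right) = 376987 - \left(-12 - \frac{3}{2}\right) \left(1 + 546 \cdot 20\right) = 376987 - - \frac{27 \left(1 + 10920\right)}{2} = 376987 - \left(- \frac{27}{2}\right) 10921 = 376987 - - \frac{294867}{2} = 376987 + \frac{294867}{2} = \frac{1048841}{2} \approx 5.2442 \cdot 10^{5}$)
$- j = \left(-1\right) \frac{1048841}{2} = - \frac{1048841}{2}$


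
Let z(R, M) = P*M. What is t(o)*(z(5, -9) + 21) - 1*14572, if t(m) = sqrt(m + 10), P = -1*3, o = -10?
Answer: -14572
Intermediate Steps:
P = -3
z(R, M) = -3*M
t(m) = sqrt(10 + m)
t(o)*(z(5, -9) + 21) - 1*14572 = sqrt(10 - 10)*(-3*(-9) + 21) - 1*14572 = sqrt(0)*(27 + 21) - 14572 = 0*48 - 14572 = 0 - 14572 = -14572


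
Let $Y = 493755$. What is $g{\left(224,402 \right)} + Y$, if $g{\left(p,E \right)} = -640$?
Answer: $493115$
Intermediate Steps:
$g{\left(224,402 \right)} + Y = -640 + 493755 = 493115$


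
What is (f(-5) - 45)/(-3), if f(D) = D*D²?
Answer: 170/3 ≈ 56.667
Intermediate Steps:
f(D) = D³
(f(-5) - 45)/(-3) = ((-5)³ - 45)/(-3) = (-125 - 45)*(-⅓) = -170*(-⅓) = 170/3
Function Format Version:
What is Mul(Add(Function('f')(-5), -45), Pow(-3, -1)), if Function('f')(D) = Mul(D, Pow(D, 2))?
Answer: Rational(170, 3) ≈ 56.667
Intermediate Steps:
Function('f')(D) = Pow(D, 3)
Mul(Add(Function('f')(-5), -45), Pow(-3, -1)) = Mul(Add(Pow(-5, 3), -45), Pow(-3, -1)) = Mul(Add(-125, -45), Rational(-1, 3)) = Mul(-170, Rational(-1, 3)) = Rational(170, 3)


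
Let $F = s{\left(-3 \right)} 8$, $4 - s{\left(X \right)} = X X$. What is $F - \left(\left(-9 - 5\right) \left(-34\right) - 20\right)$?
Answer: $-496$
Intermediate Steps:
$s{\left(X \right)} = 4 - X^{2}$ ($s{\left(X \right)} = 4 - X X = 4 - X^{2}$)
$F = -40$ ($F = \left(4 - \left(-3\right)^{2}\right) 8 = \left(4 - 9\right) 8 = \left(-5\right) 8 = -40$)
$F - \left(\left(-9 - 5\right) \left(-34\right) - 20\right) = -40 - \left(\left(-9 - 5\right) \left(-34\right) - 20\right) = -40 - \left(\left(-14\right) \left(-34\right) - 20\right) = -40 - \left(476 - 20\right) = -40 - 456 = -496$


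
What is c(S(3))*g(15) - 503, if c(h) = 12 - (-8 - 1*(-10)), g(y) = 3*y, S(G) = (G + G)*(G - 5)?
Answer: -53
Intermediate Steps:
S(G) = 2*G*(-5 + G) (S(G) = (2*G)*(-5 + G) = 2*G*(-5 + G))
c(h) = 10 (c(h) = 12 - (-8 + 10) = 12 - 1*2 = 12 - 2 = 10)
c(S(3))*g(15) - 503 = 10*(3*15) - 503 = 10*45 - 503 = 450 - 503 = -53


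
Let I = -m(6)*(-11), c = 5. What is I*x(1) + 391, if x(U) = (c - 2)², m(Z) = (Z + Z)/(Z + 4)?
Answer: 2549/5 ≈ 509.80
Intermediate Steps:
m(Z) = 2*Z/(4 + Z) (m(Z) = (2*Z)/(4 + Z) = 2*Z/(4 + Z))
x(U) = 9 (x(U) = (5 - 2)² = 3² = 9)
I = 66/5 (I = -2*6/(4 + 6)*(-11) = -2*6/10*(-11) = -2*6*(⅒)*(-11) = -6*(-11)/5 = -1*(-66/5) = 66/5 ≈ 13.200)
I*x(1) + 391 = (66/5)*9 + 391 = 594/5 + 391 = 2549/5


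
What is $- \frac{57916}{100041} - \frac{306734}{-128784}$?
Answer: $\frac{1290406775}{715760008} \approx 1.8028$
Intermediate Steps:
$- \frac{57916}{100041} - \frac{306734}{-128784} = \left(-57916\right) \frac{1}{100041} - - \frac{153367}{64392} = - \frac{57916}{100041} + \frac{153367}{64392} = \frac{1290406775}{715760008}$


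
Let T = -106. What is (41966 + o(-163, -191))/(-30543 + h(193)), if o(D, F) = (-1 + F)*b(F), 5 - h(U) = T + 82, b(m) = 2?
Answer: -20791/15257 ≈ -1.3627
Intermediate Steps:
h(U) = 29 (h(U) = 5 - (-106 + 82) = 5 - 1*(-24) = 5 + 24 = 29)
o(D, F) = -2 + 2*F (o(D, F) = (-1 + F)*2 = -2 + 2*F)
(41966 + o(-163, -191))/(-30543 + h(193)) = (41966 + (-2 + 2*(-191)))/(-30543 + 29) = (41966 + (-2 - 382))/(-30514) = (41966 - 384)*(-1/30514) = 41582*(-1/30514) = -20791/15257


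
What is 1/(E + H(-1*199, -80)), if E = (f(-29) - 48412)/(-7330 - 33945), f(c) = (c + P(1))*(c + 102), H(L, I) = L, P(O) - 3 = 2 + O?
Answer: -41275/8163634 ≈ -0.0050560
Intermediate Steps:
P(O) = 5 + O (P(O) = 3 + (2 + O) = 5 + O)
f(c) = (6 + c)*(102 + c) (f(c) = (c + (5 + 1))*(c + 102) = (c + 6)*(102 + c) = (6 + c)*(102 + c))
E = 50091/41275 (E = ((612 + (-29)² + 108*(-29)) - 48412)/(-7330 - 33945) = ((612 + 841 - 3132) - 48412)/(-41275) = (-1679 - 48412)*(-1/41275) = -50091*(-1/41275) = 50091/41275 ≈ 1.2136)
1/(E + H(-1*199, -80)) = 1/(50091/41275 - 1*199) = 1/(50091/41275 - 199) = 1/(-8163634/41275) = -41275/8163634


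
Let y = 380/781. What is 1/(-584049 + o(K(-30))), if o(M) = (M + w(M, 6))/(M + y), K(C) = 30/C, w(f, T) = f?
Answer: -401/234202087 ≈ -1.7122e-6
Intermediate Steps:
y = 380/781 (y = 380*(1/781) = 380/781 ≈ 0.48656)
o(M) = 2*M/(380/781 + M) (o(M) = (M + M)/(M + 380/781) = (2*M)/(380/781 + M) = 2*M/(380/781 + M))
1/(-584049 + o(K(-30))) = 1/(-584049 + 1562*(30/(-30))/(380 + 781*(30/(-30)))) = 1/(-584049 + 1562*(30*(-1/30))/(380 + 781*(30*(-1/30)))) = 1/(-584049 + 1562*(-1)/(380 + 781*(-1))) = 1/(-584049 + 1562*(-1)/(380 - 781)) = 1/(-584049 + 1562*(-1)/(-401)) = 1/(-584049 + 1562*(-1)*(-1/401)) = 1/(-584049 + 1562/401) = 1/(-234202087/401) = -401/234202087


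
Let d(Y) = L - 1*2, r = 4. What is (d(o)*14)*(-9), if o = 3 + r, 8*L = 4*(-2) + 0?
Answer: 378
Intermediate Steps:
L = -1 (L = (4*(-2) + 0)/8 = (-8 + 0)/8 = (1/8)*(-8) = -1)
o = 7 (o = 3 + 4 = 7)
d(Y) = -3 (d(Y) = -1 - 1*2 = -1 - 2 = -3)
(d(o)*14)*(-9) = -3*14*(-9) = -42*(-9) = 378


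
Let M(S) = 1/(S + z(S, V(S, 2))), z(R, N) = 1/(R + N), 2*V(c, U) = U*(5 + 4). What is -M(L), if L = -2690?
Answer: 2681/7211891 ≈ 0.00037175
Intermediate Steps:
V(c, U) = 9*U/2 (V(c, U) = (U*(5 + 4))/2 = (U*9)/2 = (9*U)/2 = 9*U/2)
z(R, N) = 1/(N + R)
M(S) = 1/(S + 1/(9 + S)) (M(S) = 1/(S + 1/((9/2)*2 + S)) = 1/(S + 1/(9 + S)))
-M(L) = -(9 - 2690)/(1 - 2690*(9 - 2690)) = -(-2681)/(1 - 2690*(-2681)) = -(-2681)/(1 + 7211890) = -(-2681)/7211891 = -1*(-2681/7211891) = 2681/7211891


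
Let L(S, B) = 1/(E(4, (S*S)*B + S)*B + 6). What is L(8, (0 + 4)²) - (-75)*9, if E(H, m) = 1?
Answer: 14851/22 ≈ 675.04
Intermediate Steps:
L(S, B) = 1/(6 + B) (L(S, B) = 1/(1*B + 6) = 1/(B + 6) = 1/(6 + B))
L(8, (0 + 4)²) - (-75)*9 = 1/(6 + (0 + 4)²) - (-75)*9 = 1/(6 + 4²) - 75*(-9) = 1/(6 + 16) + 675 = 1/22 + 675 = 14851/22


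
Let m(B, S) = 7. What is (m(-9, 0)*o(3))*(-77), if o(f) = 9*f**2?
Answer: -43659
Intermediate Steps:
(m(-9, 0)*o(3))*(-77) = (7*(9*3**2))*(-77) = (7*(9*9))*(-77) = (7*81)*(-77) = 567*(-77) = -43659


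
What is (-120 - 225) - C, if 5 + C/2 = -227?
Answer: 119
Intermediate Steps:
C = -464 (C = -10 + 2*(-227) = -10 - 454 = -464)
(-120 - 225) - C = (-120 - 225) - 1*(-464) = -345 + 464 = 119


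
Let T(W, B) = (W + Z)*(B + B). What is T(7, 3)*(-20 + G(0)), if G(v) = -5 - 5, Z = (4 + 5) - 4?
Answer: -2160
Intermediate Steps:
Z = 5 (Z = 9 - 4 = 5)
T(W, B) = 2*B*(5 + W) (T(W, B) = (W + 5)*(B + B) = (5 + W)*(2*B) = 2*B*(5 + W))
G(v) = -10
T(7, 3)*(-20 + G(0)) = (2*3*(5 + 7))*(-20 - 10) = (2*3*12)*(-30) = 72*(-30) = -2160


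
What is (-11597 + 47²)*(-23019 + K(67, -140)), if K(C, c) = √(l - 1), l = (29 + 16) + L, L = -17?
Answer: 216102372 - 28164*√3 ≈ 2.1605e+8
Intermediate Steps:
l = 28 (l = (29 + 16) - 17 = 45 - 17 = 28)
K(C, c) = 3*√3 (K(C, c) = √(28 - 1) = √27 = 3*√3)
(-11597 + 47²)*(-23019 + K(67, -140)) = (-11597 + 47²)*(-23019 + 3*√3) = (-11597 + 2209)*(-23019 + 3*√3) = -9388*(-23019 + 3*√3) = 216102372 - 28164*√3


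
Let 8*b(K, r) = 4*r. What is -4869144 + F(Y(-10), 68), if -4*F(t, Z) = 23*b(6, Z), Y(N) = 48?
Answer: -9738679/2 ≈ -4.8693e+6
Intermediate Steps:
b(K, r) = r/2 (b(K, r) = (4*r)/8 = r/2)
F(t, Z) = -23*Z/8 (F(t, Z) = -23*Z/2/4 = -23*Z/8)
-4869144 + F(Y(-10), 68) = -4869144 - 23/8*68 = -4869144 - 391/2 = -9738679/2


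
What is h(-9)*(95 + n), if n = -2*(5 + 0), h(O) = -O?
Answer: 765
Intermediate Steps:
n = -10 (n = -2*5 = -10)
h(-9)*(95 + n) = (-1*(-9))*(95 - 10) = 9*85 = 765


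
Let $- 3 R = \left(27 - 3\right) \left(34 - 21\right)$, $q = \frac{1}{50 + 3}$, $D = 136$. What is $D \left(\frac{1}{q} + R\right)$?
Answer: $-6936$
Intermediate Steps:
$q = \frac{1}{53} \approx 0.018868$
$R = -104$ ($R = - \frac{\left(27 - 3\right) \left(34 - 21\right)}{3} = - \frac{24 \cdot 13}{3} = \left(- \frac{1}{3}\right) 312 = -104$)
$D \left(\frac{1}{q} + R\right) = 136 \left(\frac{1}{\frac{1}{53}} - 104\right) = 136 \left(53 - 104\right) = 136 \left(-51\right) = -6936$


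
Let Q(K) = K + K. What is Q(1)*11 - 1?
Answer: 21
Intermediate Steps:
Q(K) = 2*K
Q(1)*11 - 1 = (2*1)*11 - 1 = 2*11 - 1 = 22 - 1 = 21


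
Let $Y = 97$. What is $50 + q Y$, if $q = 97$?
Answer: $9459$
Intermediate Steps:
$50 + q Y = 50 + 97 \cdot 97 = 50 + 9409 = 9459$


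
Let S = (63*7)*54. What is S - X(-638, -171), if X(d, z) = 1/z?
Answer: 4072195/171 ≈ 23814.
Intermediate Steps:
S = 23814 (S = 441*54 = 23814)
S - X(-638, -171) = 23814 - 1/(-171) = 23814 - 1*(-1/171) = 23814 + 1/171 = 4072195/171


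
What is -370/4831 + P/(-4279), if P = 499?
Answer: -3993899/20671849 ≈ -0.19320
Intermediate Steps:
-370/4831 + P/(-4279) = -370/4831 + 499/(-4279) = -370*1/4831 + 499*(-1/4279) = -370/4831 - 499/4279 = -3993899/20671849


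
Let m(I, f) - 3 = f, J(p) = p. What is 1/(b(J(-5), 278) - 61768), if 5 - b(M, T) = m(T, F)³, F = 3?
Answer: -1/61979 ≈ -1.6134e-5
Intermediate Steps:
m(I, f) = 3 + f
b(M, T) = -211 (b(M, T) = 5 - (3 + 3)³ = 5 - 1*6³ = 5 - 1*216 = 5 - 216 = -211)
1/(b(J(-5), 278) - 61768) = 1/(-211 - 61768) = 1/(-61979) = -1/61979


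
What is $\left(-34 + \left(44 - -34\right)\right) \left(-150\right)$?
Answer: $-6600$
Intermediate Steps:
$\left(-34 + \left(44 - -34\right)\right) \left(-150\right) = \left(-34 + \left(44 + 34\right)\right) \left(-150\right) = \left(-34 + 78\right) \left(-150\right) = 44 \left(-150\right) = -6600$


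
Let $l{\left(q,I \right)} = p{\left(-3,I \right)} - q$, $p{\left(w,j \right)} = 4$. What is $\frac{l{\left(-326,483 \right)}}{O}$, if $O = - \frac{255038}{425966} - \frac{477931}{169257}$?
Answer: $- \frac{5948062499115}{61687330778} \approx -96.423$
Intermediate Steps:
$l{\left(q,I \right)} = 4 - q$
$O = - \frac{123374661556}{36048863631}$ ($O = \left(-255038\right) \frac{1}{425966} - \frac{477931}{169257} = - \frac{127519}{212983} - \frac{477931}{169257} = - \frac{123374661556}{36048863631} \approx -3.4224$)
$\frac{l{\left(-326,483 \right)}}{O} = \frac{4 - -326}{- \frac{123374661556}{36048863631}} = \left(4 + 326\right) \left(- \frac{36048863631}{123374661556}\right) = 330 \left(- \frac{36048863631}{123374661556}\right) = - \frac{5948062499115}{61687330778}$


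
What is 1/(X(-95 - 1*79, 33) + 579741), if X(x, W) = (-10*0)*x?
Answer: 1/579741 ≈ 1.7249e-6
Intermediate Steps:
X(x, W) = 0 (X(x, W) = 0*x = 0)
1/(X(-95 - 1*79, 33) + 579741) = 1/(0 + 579741) = 1/579741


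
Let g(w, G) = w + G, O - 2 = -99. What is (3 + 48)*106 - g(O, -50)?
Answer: 5553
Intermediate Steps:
O = -97 (O = 2 - 99 = -97)
g(w, G) = G + w
(3 + 48)*106 - g(O, -50) = (3 + 48)*106 - (-50 - 97) = 51*106 - 1*(-147) = 5406 + 147 = 5553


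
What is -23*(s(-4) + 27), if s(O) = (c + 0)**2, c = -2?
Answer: -713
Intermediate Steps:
s(O) = 4 (s(O) = (-2 + 0)**2 = (-2)**2 = 4)
-23*(s(-4) + 27) = -23*(4 + 27) = -23*31 = -713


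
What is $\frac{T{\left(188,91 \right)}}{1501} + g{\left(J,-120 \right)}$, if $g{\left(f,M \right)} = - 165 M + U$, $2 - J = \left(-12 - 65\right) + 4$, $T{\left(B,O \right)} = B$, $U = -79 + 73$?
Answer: $\frac{29710982}{1501} \approx 19794.0$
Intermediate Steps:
$U = -6$
$J = 75$ ($J = 2 - \left(\left(-12 - 65\right) + 4\right) = 2 - \left(-77 + 4\right) = 2 - -73 = 2 + 73 = 75$)
$g{\left(f,M \right)} = -6 - 165 M$ ($g{\left(f,M \right)} = - 165 M - 6 = -6 - 165 M$)
$\frac{T{\left(188,91 \right)}}{1501} + g{\left(J,-120 \right)} = \frac{188}{1501} - -19794 = 188 \cdot \frac{1}{1501} + \left(-6 + 19800\right) = \frac{188}{1501} + 19794 = \frac{29710982}{1501}$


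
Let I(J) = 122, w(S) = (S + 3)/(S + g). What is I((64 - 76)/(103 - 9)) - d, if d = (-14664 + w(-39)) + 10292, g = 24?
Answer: 22458/5 ≈ 4491.6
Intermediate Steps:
w(S) = (3 + S)/(24 + S) (w(S) = (S + 3)/(S + 24) = (3 + S)/(24 + S))
d = -21848/5 (d = (-14664 + (3 - 39)/(24 - 39)) + 10292 = (-14664 - 36/(-15)) + 10292 = (-14664 - 1/15*(-36)) + 10292 = (-14664 + 12/5) + 10292 = -73308/5 + 10292 = -21848/5 ≈ -4369.6)
I((64 - 76)/(103 - 9)) - d = 122 - 1*(-21848/5) = 122 + 21848/5 = 22458/5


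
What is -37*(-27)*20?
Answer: 19980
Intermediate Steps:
-37*(-27)*20 = 999*20 = 19980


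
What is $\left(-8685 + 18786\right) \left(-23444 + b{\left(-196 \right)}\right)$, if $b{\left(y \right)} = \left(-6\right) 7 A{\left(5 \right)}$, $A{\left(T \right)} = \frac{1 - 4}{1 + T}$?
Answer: $-236595723$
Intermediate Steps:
$A{\left(T \right)} = - \frac{3}{1 + T}$
$b{\left(y \right)} = 21$ ($b{\left(y \right)} = \left(-6\right) 7 \left(- \frac{3}{1 + 5}\right) = - 42 \left(- \frac{3}{6}\right) = - 42 \left(\left(-3\right) \frac{1}{6}\right) = \left(-42\right) \left(- \frac{1}{2}\right) = 21$)
$\left(-8685 + 18786\right) \left(-23444 + b{\left(-196 \right)}\right) = \left(-8685 + 18786\right) \left(-23444 + 21\right) = 10101 \left(-23423\right) = -236595723$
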